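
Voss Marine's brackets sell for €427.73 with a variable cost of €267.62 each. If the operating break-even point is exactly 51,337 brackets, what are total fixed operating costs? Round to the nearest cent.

Unit CM = price − variable cost = €427.73 − €267.62 = €160.11.
Since BE = FC / CM, FC = 51,337 × €160.11 = €8,219,567.07.

€8,219,567.07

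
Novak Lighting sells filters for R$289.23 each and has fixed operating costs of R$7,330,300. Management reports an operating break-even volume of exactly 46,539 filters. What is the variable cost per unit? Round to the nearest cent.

R$131.72

Contribution per unit must be FC / Q = R$7,330,300 / 46,539 = R$157.5088.
Variable cost per unit = R$289.23 − R$157.5088 = R$131.72.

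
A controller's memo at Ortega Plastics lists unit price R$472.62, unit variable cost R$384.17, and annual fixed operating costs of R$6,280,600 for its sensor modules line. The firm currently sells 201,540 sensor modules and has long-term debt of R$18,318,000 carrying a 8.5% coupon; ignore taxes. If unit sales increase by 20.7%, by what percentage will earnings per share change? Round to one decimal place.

+36.9%

At 201,540 units, contribution = 201,540 × R$88.45 = R$17,826,213.00.
Subtracting fixed costs: EBIT = R$17,826,213.00 − R$6,280,600 = R$11,545,613.00.
Interest = R$1,557,030.00, so EBIT − I = R$9,988,583.00.
Degree of combined leverage = contribution ÷ (EBIT − I) = R$17,826,213.00 ÷ R$9,988,583.00 = 1.7847.
EPS therefore changes by 1.7847 × (+20.7%) = +36.9%.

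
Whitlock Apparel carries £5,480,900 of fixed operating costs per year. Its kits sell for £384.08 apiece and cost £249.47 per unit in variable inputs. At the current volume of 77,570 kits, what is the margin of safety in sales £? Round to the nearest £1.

£14,154,544

Unit CM = price − variable cost = £384.08 − £249.47 = £134.61. Break-even units = £5,480,900 ÷ £134.61 = 40,716.89; break-even revenue = 40,716.89 × £384.08 = £15,638,541.51.
Actual sales revenue = 77,570 × £384.08 = £29,793,085.60.
Margin of safety = £29,793,085.60 − £15,638,541.51 = £14,154,544.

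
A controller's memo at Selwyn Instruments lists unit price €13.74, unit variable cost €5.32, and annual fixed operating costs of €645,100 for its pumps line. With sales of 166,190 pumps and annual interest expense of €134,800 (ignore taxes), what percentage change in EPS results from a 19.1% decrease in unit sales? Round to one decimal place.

-43.1%

Total contribution margin = 166,190 × €8.42 = €1,399,319.80.
EBIT = €1,399,319.80 − €645,100 = €754,219.80.
After interest of €134,800.00, pre-tax earnings = €619,419.80.
Degree of combined leverage = contribution ÷ (EBIT − I) = €1,399,319.80 ÷ €619,419.80 = 2.2591.
EPS therefore changes by 2.2591 × (-19.1%) = -43.1%.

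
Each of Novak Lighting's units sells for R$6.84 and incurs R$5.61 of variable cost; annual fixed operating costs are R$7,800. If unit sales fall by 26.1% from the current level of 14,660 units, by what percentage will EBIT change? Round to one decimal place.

At 14,660 units, contribution = 14,660 × R$1.23 = R$18,031.80.
Operating income = contribution − fixed costs = R$18,031.80 − R$7,800 = R$10,231.80.
Degree of operating leverage = R$18,031.80 / R$10,231.80 = 1.7623.
Operating income changes by 1.7623 × -26.1% = -46.0%.

-46.0%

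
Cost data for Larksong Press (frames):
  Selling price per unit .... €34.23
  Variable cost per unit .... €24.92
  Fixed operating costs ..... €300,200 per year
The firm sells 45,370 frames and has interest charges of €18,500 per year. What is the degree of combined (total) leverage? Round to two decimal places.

Total contribution margin = 45,370 × €9.31 = €422,394.70.
Operating income = contribution − fixed costs = €422,394.70 − €300,200 = €122,194.70. Interest = €18,500.00, so EBIT − I = €103,694.70.
DCL = contribution ÷ (EBIT − I) = €422,394.70 ÷ €103,694.70 = 4.0734.

4.07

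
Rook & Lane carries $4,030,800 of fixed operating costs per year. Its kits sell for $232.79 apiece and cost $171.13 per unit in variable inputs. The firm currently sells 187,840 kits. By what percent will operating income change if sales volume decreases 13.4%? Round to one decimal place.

-20.6%

Contribution at this volume is 187,840 × $61.66 = $11,582,214.40.
EBIT = $11,582,214.40 − $4,030,800 = $7,551,414.40.
So DOL = total CM / EBIT = $11,582,214.40 / $7,551,414.40 = 1.5338.
Operating income changes by 1.5338 × -13.4% = -20.6%.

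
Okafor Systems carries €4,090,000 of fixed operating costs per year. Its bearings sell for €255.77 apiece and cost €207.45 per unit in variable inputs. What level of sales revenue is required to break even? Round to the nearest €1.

€21,649,406

CM per unit = €255.77 − €207.45 = €48.32; CM ratio = €48.32 / €255.77 = 0.1889.
Break-even revenue = fixed costs × price ÷ CM = €4,090,000 × €255.77 ÷ €48.32 = €21,649,406.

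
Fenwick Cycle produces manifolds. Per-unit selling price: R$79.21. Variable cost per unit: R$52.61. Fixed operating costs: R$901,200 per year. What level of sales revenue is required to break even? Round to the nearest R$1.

R$2,683,611

Contribution margin per unit = R$79.21 − R$52.61 = R$26.60, a CM ratio of R$26.60 ÷ R$79.21 = 0.3358.
Break-even sales = FC ÷ CM ratio = R$901,200 × R$79.21 / R$26.60 = R$2,683,611.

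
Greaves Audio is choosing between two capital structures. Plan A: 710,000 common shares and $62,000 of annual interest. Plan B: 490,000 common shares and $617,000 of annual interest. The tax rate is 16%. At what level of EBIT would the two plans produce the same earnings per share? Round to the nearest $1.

$1,853,136

At indifference, (EBIT − 62,000)(1 − t)/710,000 = (EBIT − 617,000)(1 − t)/490,000.
The (1 − t) factor cancels: (EBIT − 62,000) × 490,000 = (EBIT − 617,000) × 710,000.
Solving, EBIT = (617,000·710,000 − 62,000·490,000) / (710,000 − 490,000) = 407,690,000,000 / 220,000 = 1,853,136.36.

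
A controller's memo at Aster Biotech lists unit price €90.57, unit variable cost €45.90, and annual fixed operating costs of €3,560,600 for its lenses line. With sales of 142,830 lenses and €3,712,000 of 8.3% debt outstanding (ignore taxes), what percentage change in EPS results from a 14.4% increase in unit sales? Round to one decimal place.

+36.6%

At 142,830 units, contribution = 142,830 × €44.67 = €6,380,216.10.
Operating income = contribution − fixed costs = €6,380,216.10 − €3,560,600 = €2,819,616.10.
Interest = €308,096.00, so EBIT − I = €2,511,520.10.
DCL = total CM / (EBIT − I) = €6,380,216.10 / €2,511,520.10 = 2.5404.
EPS therefore changes by 2.5404 × (+14.4%) = +36.6%.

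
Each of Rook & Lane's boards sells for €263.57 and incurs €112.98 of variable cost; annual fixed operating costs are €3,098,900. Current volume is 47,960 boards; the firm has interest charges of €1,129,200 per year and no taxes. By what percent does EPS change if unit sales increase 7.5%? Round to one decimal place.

+18.1%

Total contribution margin = 47,960 × €150.59 = €7,222,296.40.
EBIT = €7,222,296.40 − €3,098,900 = €4,123,396.40.
After interest of €1,129,200.00, pre-tax earnings = €2,994,196.40.
DCL = total CM / (EBIT − I) = €7,222,296.40 / €2,994,196.40 = 2.4121.
EPS therefore changes by 2.4121 × (+7.5%) = +18.1%.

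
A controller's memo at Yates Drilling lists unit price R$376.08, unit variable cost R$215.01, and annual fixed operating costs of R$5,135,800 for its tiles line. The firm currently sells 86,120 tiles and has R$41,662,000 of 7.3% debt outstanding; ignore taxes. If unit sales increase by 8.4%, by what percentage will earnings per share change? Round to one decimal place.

+20.5%

Total contribution margin = 86,120 × R$161.07 = R$13,871,348.40.
EBIT = R$13,871,348.40 − R$5,135,800 = R$8,735,548.40.
After interest of R$3,041,326.00, pre-tax earnings = R$5,694,222.40.
DCL = total CM / (EBIT − I) = R$13,871,348.40 / R$5,694,222.40 = 2.4360.
%ΔEPS = DCL × %ΔSales = 2.4360 × +8.4% = +20.5%.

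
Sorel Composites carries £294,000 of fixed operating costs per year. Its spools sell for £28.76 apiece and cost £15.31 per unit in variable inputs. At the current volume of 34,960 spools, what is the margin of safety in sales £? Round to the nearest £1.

Unit CM = price − variable cost = £28.76 − £15.31 = £13.45. Break-even units = £294,000 ÷ £13.45 = 21,858.74; break-even revenue = 21,858.74 × £28.76 = £628,657.25.
Current sales = 34,960 × £28.76 = £1,005,449.60.
Margin of safety = £1,005,449.60 − £628,657.25 = £376,792.

£376,792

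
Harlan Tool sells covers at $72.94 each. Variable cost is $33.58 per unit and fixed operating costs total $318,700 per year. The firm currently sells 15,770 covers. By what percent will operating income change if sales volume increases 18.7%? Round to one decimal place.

+38.4%

Total contribution margin = 15,770 × $39.36 = $620,707.20.
EBIT = $620,707.20 − $318,700 = $302,007.20.
So DOL = total CM / EBIT = $620,707.20 / $302,007.20 = 2.0553.
%ΔEBIT = DOL × %ΔSales = 2.0553 × +18.7% = +38.4%.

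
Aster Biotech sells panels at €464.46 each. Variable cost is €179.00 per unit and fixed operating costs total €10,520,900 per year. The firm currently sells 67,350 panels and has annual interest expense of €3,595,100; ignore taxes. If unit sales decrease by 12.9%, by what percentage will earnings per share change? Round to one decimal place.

Contribution at this volume is 67,350 × €285.46 = €19,225,731.00.
Operating income = contribution − fixed costs = €19,225,731.00 − €10,520,900 = €8,704,831.00.
Interest = €3,595,100.00, so EBIT − I = €5,109,731.00.
Degree of combined leverage = contribution ÷ (EBIT − I) = €19,225,731.00 ÷ €5,109,731.00 = 3.7626.
EPS therefore changes by 3.7626 × (-12.9%) = -48.5%.

-48.5%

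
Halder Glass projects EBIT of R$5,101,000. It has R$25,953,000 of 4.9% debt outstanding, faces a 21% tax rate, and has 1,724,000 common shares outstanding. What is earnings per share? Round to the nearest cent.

Pre-tax income = R$5,101,000 − R$1,271,697.00 = R$3,829,303.00.
After tax at 21%: net income = R$3,829,303.00 × 0.79 = R$3,025,149.37.
Per share: R$3,025,149.37 / 1,724,000 shares = R$1.75.

R$1.75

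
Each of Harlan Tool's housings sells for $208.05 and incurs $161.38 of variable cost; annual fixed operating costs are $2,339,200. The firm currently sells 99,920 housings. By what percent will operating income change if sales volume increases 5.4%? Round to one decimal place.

Total contribution margin = 99,920 × $46.67 = $4,663,266.40.
EBIT = $4,663,266.40 − $2,339,200 = $2,324,066.40.
Degree of operating leverage = $4,663,266.40 / $2,324,066.40 = 2.0065.
%ΔEBIT = DOL × %ΔSales = 2.0065 × +5.4% = +10.8%.

+10.8%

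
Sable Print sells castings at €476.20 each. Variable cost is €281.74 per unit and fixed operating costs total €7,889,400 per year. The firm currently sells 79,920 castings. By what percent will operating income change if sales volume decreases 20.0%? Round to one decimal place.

At 79,920 units, contribution = 79,920 × €194.46 = €15,541,243.20.
Operating income = contribution − fixed costs = €15,541,243.20 − €7,889,400 = €7,651,843.20.
Degree of operating leverage = €15,541,243.20 / €7,651,843.20 = 2.0310.
%ΔEBIT = DOL × %ΔSales = 2.0310 × -20.0% = -40.6%.

-40.6%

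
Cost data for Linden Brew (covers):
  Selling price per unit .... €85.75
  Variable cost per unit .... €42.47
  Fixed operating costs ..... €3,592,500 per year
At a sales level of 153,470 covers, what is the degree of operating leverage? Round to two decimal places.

Contribution at this volume is 153,470 × €43.28 = €6,642,181.60.
Subtracting fixed costs: EBIT = €6,642,181.60 − €3,592,500 = €3,049,681.60.
So DOL = total CM / EBIT = €6,642,181.60 / €3,049,681.60 = 2.1780.

2.18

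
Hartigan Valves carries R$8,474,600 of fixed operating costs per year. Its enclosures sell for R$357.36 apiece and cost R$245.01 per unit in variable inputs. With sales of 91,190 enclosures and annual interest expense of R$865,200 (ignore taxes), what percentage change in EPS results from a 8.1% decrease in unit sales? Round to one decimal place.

-91.7%

Total contribution margin = 91,190 × R$112.35 = R$10,245,196.50.
Operating income = contribution − fixed costs = R$10,245,196.50 − R$8,474,600 = R$1,770,596.50.
Interest = R$865,200.00, so EBIT − I = R$905,396.50.
DCL = total CM / (EBIT − I) = R$10,245,196.50 / R$905,396.50 = 11.3157.
EPS therefore changes by 11.3157 × (-8.1%) = -91.7%.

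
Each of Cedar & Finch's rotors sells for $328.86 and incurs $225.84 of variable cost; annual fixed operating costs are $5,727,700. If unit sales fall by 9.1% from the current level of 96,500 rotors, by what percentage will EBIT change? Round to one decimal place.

Contribution at this volume is 96,500 × $103.02 = $9,941,430.00.
EBIT = $9,941,430.00 − $5,727,700 = $4,213,730.00.
Degree of operating leverage = $9,941,430.00 / $4,213,730.00 = 2.3593.
Operating income changes by 2.3593 × -9.1% = -21.5%.

-21.5%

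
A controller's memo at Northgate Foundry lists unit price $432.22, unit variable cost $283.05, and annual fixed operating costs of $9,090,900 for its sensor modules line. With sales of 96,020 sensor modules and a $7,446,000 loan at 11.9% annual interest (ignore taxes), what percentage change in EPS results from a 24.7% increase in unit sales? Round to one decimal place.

+81.4%

Contribution at this volume is 96,020 × $149.17 = $14,323,303.40.
Subtracting fixed costs: EBIT = $14,323,303.40 − $9,090,900 = $5,232,403.40.
After interest of $886,074.00, pre-tax earnings = $4,346,329.40.
DCL = total CM / (EBIT − I) = $14,323,303.40 / $4,346,329.40 = 3.2955.
EPS therefore changes by 3.2955 × (+24.7%) = +81.4%.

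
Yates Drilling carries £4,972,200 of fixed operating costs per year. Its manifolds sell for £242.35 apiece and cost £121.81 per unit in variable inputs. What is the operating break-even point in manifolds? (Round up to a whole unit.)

41,250 manifolds

Each unit contributes £242.35 − £121.81 = £120.54.
Break-even Q = £4,972,200 / £120.54 = 41,249.38 → 41,250 manifolds.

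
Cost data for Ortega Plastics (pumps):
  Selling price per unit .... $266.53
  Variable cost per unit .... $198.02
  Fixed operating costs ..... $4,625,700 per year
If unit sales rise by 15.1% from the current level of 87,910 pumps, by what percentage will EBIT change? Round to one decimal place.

At 87,910 units, contribution = 87,910 × $68.51 = $6,022,714.10.
Subtracting fixed costs: EBIT = $6,022,714.10 − $4,625,700 = $1,397,014.10.
DOL = contribution ÷ EBIT = $6,022,714.10 ÷ $1,397,014.10 = 4.3111.
So EBIT moves 4.3111 × (+15.1%) = +65.1%.

+65.1%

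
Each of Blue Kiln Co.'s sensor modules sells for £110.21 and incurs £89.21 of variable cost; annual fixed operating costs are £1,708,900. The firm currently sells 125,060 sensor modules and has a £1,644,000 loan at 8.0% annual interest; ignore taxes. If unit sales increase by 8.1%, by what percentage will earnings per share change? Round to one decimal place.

At 125,060 units, contribution = 125,060 × £21.00 = £2,626,260.00.
Operating income = contribution − fixed costs = £2,626,260.00 − £1,708,900 = £917,360.00.
After interest of £131,520.00, pre-tax earnings = £785,840.00.
Degree of combined leverage = contribution ÷ (EBIT − I) = £2,626,260.00 ÷ £785,840.00 = 3.3420.
%ΔEPS = DCL × %ΔSales = 3.3420 × +8.1% = +27.1%.

+27.1%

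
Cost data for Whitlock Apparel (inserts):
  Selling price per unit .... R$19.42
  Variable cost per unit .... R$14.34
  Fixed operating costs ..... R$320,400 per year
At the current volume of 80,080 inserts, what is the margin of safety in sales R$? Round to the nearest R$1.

R$330,317

Contribution margin per unit = R$19.42 − R$14.34 = R$5.08. Break-even units = R$320,400 ÷ R$5.08 = 63,070.87; break-even revenue = 63,070.87 × R$19.42 = R$1,224,836.22.
Actual sales revenue = 80,080 × R$19.42 = R$1,555,153.60.
Margin of safety = R$1,555,153.60 − R$1,224,836.22 = R$330,317.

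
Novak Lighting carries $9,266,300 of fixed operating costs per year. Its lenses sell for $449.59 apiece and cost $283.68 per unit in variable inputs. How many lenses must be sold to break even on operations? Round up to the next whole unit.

55,852 lenses

Each unit contributes $449.59 − $283.68 = $165.91.
Break-even volume = fixed costs ÷ CM per unit = $9,266,300 ÷ $165.91 = 55,851.37, so 55,852 lenses.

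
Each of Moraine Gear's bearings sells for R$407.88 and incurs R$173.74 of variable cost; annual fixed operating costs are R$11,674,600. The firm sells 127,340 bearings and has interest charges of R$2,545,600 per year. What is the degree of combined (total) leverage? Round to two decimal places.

1.91

Contribution at this volume is 127,340 × R$234.14 = R$29,815,387.60.
Operating income = contribution − fixed costs = R$29,815,387.60 − R$11,674,600 = R$18,140,787.60. Interest = R$2,545,600.00, so EBIT − I = R$15,595,187.60.
Degree of total leverage = total CM / (EBIT − interest) = R$29,815,387.60 / R$15,595,187.60 = 1.9118.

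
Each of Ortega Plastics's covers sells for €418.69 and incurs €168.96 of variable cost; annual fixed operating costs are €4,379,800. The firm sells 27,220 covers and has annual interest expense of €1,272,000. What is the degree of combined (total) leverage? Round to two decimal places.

5.93

At 27,220 units, contribution = 27,220 × €249.73 = €6,797,650.60.
EBIT = €6,797,650.60 − €4,379,800 = €2,417,850.60. Interest = €1,272,000.00, so EBIT − I = €1,145,850.60.
DCL = contribution ÷ (EBIT − I) = €6,797,650.60 ÷ €1,145,850.60 = 5.9324.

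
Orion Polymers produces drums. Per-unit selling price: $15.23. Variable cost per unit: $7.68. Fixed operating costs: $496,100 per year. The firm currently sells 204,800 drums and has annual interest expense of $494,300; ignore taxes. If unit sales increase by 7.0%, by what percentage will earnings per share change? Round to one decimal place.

+19.5%

Contribution at this volume is 204,800 × $7.55 = $1,546,240.00.
EBIT = $1,546,240.00 − $496,100 = $1,050,140.00.
Interest = $494,300.00, so EBIT − I = $555,840.00.
DCL = total CM / (EBIT − I) = $1,546,240.00 / $555,840.00 = 2.7818.
EPS therefore changes by 2.7818 × (+7.0%) = +19.5%.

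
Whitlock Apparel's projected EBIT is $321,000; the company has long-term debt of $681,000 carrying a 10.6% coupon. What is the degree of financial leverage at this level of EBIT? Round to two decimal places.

Interest = $72,186.00.
Degree of financial leverage = EBIT / (EBIT − interest) = $321,000 / $248,814.00 = 1.2901.

1.29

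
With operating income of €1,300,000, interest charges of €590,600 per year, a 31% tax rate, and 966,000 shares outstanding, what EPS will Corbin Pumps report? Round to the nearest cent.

Pre-tax income = €1,300,000 − €590,600.00 = €709,400.00.
Net income = €709,400.00 × (1 − 0.31) = €489,486.00.
Per share: €489,486.00 / 966,000 shares = €0.51.

€0.51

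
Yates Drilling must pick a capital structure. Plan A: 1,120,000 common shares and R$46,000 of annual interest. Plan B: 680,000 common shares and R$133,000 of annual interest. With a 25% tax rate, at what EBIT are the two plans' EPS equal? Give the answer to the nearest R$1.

R$267,455

Set EPS_A = EPS_B: (EBIT − R$46,000)(1 − 0.25) ÷ 1,120,000 = (EBIT − R$133,000)(1 − 0.25) ÷ 680,000.
Cancelling (1 − t) and cross-multiplying: 680,000·(EBIT − 46,000) = 1,120,000·(EBIT − 133,000).
Solving, EBIT = (133,000·1,120,000 − 46,000·680,000) / (1,120,000 − 680,000) = 117,680,000,000 / 440,000 = 267,454.55.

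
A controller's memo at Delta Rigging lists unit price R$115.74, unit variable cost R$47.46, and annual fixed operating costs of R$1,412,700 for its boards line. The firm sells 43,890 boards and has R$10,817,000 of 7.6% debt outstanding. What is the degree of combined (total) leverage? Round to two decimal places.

Contribution at this volume is 43,890 × R$68.28 = R$2,996,809.20.
EBIT = R$2,996,809.20 − R$1,412,700 = R$1,584,109.20. Interest = R$822,092.00.
DOL = R$2,996,809.20 ÷ R$1,584,109.20 = 1.8918; DFL = R$1,584,109.20 ÷ R$762,017.20 = 2.0788.
Combined leverage = 1.8918 × 2.0788 = 3.9327.

3.93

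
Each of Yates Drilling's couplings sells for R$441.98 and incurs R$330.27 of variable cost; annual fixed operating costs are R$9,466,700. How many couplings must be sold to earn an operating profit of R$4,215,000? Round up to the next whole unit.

122,476 couplings

Each unit contributes R$441.98 − R$330.27 = R$111.71.
Units = (FC + target) / CM = (R$9,466,700 + R$4,215,000) / R$111.71 = 122,475.16, so 122,476 couplings.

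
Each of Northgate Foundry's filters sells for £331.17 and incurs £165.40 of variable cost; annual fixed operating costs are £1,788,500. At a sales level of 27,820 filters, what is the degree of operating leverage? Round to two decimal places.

1.63

At 27,820 units, contribution = 27,820 × £165.77 = £4,611,721.40.
Subtracting fixed costs: EBIT = £4,611,721.40 − £1,788,500 = £2,823,221.40.
So DOL = total CM / EBIT = £4,611,721.40 / £2,823,221.40 = 1.6335.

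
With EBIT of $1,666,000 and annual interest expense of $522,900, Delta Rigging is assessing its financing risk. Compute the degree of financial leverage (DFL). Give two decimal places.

1.46

Interest = $522,900.00.
Degree of financial leverage = EBIT / (EBIT − interest) = $1,666,000 / $1,143,100.00 = 1.4574.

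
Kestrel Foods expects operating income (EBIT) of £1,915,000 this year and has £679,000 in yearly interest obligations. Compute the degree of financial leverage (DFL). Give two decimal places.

Annual interest charges come to £679,000.00.
DFL = EBIT ÷ (EBIT − I) = £1,915,000 ÷ (£1,915,000 − £679,000.00) = £1,915,000 ÷ £1,236,000.00 = 1.5494.

1.55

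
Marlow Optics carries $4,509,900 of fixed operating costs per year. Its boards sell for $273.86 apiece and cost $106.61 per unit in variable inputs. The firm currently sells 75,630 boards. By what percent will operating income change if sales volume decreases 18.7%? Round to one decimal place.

Total contribution margin = 75,630 × $167.25 = $12,649,117.50.
Operating income = contribution − fixed costs = $12,649,117.50 − $4,509,900 = $8,139,217.50.
Degree of operating leverage = $12,649,117.50 / $8,139,217.50 = 1.5541.
%ΔEBIT = DOL × %ΔSales = 1.5541 × -18.7% = -29.1%.

-29.1%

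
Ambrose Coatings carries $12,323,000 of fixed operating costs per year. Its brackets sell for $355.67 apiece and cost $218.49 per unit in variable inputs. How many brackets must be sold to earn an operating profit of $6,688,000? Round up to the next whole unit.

Unit CM = price − variable cost = $355.67 − $218.49 = $137.18.
Required volume = (fixed costs + target profit) ÷ CM = ($12,323,000 + $6,688,000) ÷ $137.18 = 138,584.34, so 138,585 brackets.

138,585 brackets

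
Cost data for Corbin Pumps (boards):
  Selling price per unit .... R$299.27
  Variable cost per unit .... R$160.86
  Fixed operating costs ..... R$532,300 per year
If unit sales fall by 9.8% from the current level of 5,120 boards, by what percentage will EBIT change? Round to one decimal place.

Contribution at this volume is 5,120 × R$138.41 = R$708,659.20.
Subtracting fixed costs: EBIT = R$708,659.20 − R$532,300 = R$176,359.20.
Degree of operating leverage = R$708,659.20 / R$176,359.20 = 4.0183.
Operating income changes by 4.0183 × -9.8% = -39.4%.

-39.4%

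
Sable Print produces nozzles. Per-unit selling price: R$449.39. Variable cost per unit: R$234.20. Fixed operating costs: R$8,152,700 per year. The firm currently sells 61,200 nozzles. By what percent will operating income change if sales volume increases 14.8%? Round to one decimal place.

At 61,200 units, contribution = 61,200 × R$215.19 = R$13,169,628.00.
Operating income = contribution − fixed costs = R$13,169,628.00 − R$8,152,700 = R$5,016,928.00.
DOL = contribution ÷ EBIT = R$13,169,628.00 ÷ R$5,016,928.00 = 2.6250.
%ΔEBIT = DOL × %ΔSales = 2.6250 × +14.8% = +38.9%.

+38.9%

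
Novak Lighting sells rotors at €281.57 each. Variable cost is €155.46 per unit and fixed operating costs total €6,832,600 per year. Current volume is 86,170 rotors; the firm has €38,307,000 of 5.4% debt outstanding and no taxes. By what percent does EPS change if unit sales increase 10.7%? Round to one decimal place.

Contribution at this volume is 86,170 × €126.11 = €10,866,898.70.
EBIT = €10,866,898.70 − €6,832,600 = €4,034,298.70.
Interest = €2,068,578.00, so EBIT − I = €1,965,720.70.
DCL = total CM / (EBIT − I) = €10,866,898.70 / €1,965,720.70 = 5.5282.
%ΔEPS = DCL × %ΔSales = 5.5282 × +10.7% = +59.2%.

+59.2%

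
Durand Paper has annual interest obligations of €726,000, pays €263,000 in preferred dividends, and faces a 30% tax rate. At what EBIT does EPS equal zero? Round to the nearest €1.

€1,101,714

Grossing the preferred dividend up to pre-tax terms: €263,000 / (1 − 0.30) = €375,714.29.
Financial break-even EBIT = interest + D_p ÷ (1 − t) = €726,000 + €375,714.29 = €1,101,714.29.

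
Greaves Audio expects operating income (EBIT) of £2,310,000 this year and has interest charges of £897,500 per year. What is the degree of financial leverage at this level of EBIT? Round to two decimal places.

1.64

Interest = £897,500.00.
DFL = EBIT ÷ (EBIT − I) = £2,310,000 ÷ (£2,310,000 − £897,500.00) = £2,310,000 ÷ £1,412,500.00 = 1.6354.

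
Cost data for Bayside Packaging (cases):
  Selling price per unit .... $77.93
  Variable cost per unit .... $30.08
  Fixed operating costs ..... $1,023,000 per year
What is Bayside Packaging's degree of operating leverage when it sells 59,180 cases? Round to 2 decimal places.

Contribution at this volume is 59,180 × $47.85 = $2,831,763.00.
EBIT = $2,831,763.00 − $1,023,000 = $1,808,763.00.
Degree of operating leverage = $2,831,763.00 / $1,808,763.00 = 1.5656.

1.57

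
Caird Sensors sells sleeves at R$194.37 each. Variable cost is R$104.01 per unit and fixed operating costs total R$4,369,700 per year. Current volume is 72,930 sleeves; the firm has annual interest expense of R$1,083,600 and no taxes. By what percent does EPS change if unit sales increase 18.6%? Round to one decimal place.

+107.8%

Contribution at this volume is 72,930 × R$90.36 = R$6,589,954.80.
Operating income = contribution − fixed costs = R$6,589,954.80 − R$4,369,700 = R$2,220,254.80.
After interest of R$1,083,600.00, pre-tax earnings = R$1,136,654.80.
Degree of combined leverage = contribution ÷ (EBIT − I) = R$6,589,954.80 ÷ R$1,136,654.80 = 5.7977.
%ΔEPS = DCL × %ΔSales = 5.7977 × +18.6% = +107.8%.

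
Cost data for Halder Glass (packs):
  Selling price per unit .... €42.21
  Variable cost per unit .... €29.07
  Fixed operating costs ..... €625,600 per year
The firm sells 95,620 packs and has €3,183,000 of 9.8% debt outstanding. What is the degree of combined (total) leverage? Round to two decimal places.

Total contribution margin = 95,620 × €13.14 = €1,256,446.80.
Operating income = contribution − fixed costs = €1,256,446.80 − €625,600 = €630,846.80. Interest = €311,934.00, so EBIT − I = €318,912.80.
DCL = contribution ÷ (EBIT − I) = €1,256,446.80 ÷ €318,912.80 = 3.9398.

3.94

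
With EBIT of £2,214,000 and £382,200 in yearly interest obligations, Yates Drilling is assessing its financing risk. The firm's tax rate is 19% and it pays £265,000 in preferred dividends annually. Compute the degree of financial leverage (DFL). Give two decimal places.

Annual interest charges come to £382,200.00.
Preferred dividends grossed up pre-tax: £265,000 / (1 − 0.19) = £327,160.49.
DFL = EBIT ÷ [EBIT − I − D_p/(1−t)] = £2,214,000 ÷ [£2,214,000 − £382,200.00 − £327,160.49] = £2,214,000 ÷ £1,504,639.51 = 1.4714.

1.47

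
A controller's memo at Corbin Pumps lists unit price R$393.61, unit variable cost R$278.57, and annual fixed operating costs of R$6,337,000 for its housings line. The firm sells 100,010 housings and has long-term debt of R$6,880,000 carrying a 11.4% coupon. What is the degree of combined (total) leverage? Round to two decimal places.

2.62

At 100,010 units, contribution = 100,010 × R$115.04 = R$11,505,150.40.
Operating income = contribution − fixed costs = R$11,505,150.40 − R$6,337,000 = R$5,168,150.40. Interest = R$784,320.00, so EBIT − I = R$4,383,830.40.
DCL = contribution ÷ (EBIT − I) = R$11,505,150.40 ÷ R$4,383,830.40 = 2.6245.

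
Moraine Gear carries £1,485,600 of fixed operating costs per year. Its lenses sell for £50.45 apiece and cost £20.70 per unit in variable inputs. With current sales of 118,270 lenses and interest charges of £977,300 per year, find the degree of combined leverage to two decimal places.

Total contribution margin = 118,270 × £29.75 = £3,518,532.50.
Subtracting fixed costs: EBIT = £3,518,532.50 − £1,485,600 = £2,032,932.50. Interest = £977,300.00, so EBIT − I = £1,055,632.50.
Degree of total leverage = total CM / (EBIT − interest) = £3,518,532.50 / £1,055,632.50 = 3.3331.

3.33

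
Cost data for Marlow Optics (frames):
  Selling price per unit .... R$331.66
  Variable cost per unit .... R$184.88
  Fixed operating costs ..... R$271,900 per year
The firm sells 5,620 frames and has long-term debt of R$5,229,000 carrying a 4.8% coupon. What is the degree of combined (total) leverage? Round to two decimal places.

2.73

At 5,620 units, contribution = 5,620 × R$146.78 = R$824,903.60.
Operating income = contribution − fixed costs = R$824,903.60 − R$271,900 = R$553,003.60. Interest = R$250,992.00, so EBIT − I = R$302,011.60.
DCL = contribution ÷ (EBIT − I) = R$824,903.60 ÷ R$302,011.60 = 2.7314.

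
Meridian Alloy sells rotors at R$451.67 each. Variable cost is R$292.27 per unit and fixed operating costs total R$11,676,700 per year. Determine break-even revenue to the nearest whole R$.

Contribution margin per unit = R$451.67 − R$292.27 = R$159.40, a CM ratio of R$159.40 ÷ R$451.67 = 0.3529.
Break-even sales = FC ÷ CM ratio = R$11,676,700 × R$451.67 / R$159.40 = R$33,086,669.

R$33,086,669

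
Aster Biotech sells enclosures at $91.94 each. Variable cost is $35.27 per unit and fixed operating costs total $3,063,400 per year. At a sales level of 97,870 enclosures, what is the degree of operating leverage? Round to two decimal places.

At 97,870 units, contribution = 97,870 × $56.67 = $5,546,292.90.
Subtracting fixed costs: EBIT = $5,546,292.90 − $3,063,400 = $2,482,892.90.
DOL = contribution ÷ EBIT = $5,546,292.90 ÷ $2,482,892.90 = 2.2338.

2.23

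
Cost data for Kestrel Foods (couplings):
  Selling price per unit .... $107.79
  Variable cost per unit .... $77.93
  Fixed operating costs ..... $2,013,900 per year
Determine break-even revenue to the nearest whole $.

CM per unit = $107.79 − $77.93 = $29.86; CM ratio = $29.86 / $107.79 = 0.2770.
Break-even revenue = fixed costs × price ÷ CM = $2,013,900 × $107.79 ÷ $29.86 = $7,269,869.

$7,269,869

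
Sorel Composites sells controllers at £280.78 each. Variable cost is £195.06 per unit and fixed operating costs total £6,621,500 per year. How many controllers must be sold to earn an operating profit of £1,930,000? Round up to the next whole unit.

Unit CM = price − variable cost = £280.78 − £195.06 = £85.72.
Required volume = (fixed costs + target profit) ÷ CM = (£6,621,500 + £1,930,000) ÷ £85.72 = 99,760.85, so 99,761 controllers.

99,761 controllers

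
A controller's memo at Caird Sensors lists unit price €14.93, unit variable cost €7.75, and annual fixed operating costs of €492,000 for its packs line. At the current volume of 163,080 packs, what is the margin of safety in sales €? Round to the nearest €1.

€1,411,726

Contribution margin per unit = €14.93 − €7.75 = €7.18. Break-even units = €492,000 ÷ €7.18 = 68,523.68; break-even revenue = 68,523.68 × €14.93 = €1,023,058.50.
Actual sales revenue = 163,080 × €14.93 = €2,434,784.40.
Margin of safety = €2,434,784.40 − €1,023,058.50 = €1,411,726.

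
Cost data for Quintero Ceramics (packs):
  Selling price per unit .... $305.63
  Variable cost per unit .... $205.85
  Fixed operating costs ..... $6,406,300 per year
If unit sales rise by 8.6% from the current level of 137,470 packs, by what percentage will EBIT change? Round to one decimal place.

+16.1%

Total contribution margin = 137,470 × $99.78 = $13,716,756.60.
Subtracting fixed costs: EBIT = $13,716,756.60 − $6,406,300 = $7,310,456.60.
Degree of operating leverage = $13,716,756.60 / $7,310,456.60 = 1.8763.
Operating income changes by 1.8763 × +8.6% = +16.1%.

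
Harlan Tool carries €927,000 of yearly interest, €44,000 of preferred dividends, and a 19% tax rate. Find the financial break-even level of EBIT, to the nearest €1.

€981,321

Grossing the preferred dividend up to pre-tax terms: €44,000 / (1 − 0.19) = €54,320.99.
Financial break-even EBIT = interest + D_p ÷ (1 − t) = €927,000 + €54,320.99 = €981,320.99.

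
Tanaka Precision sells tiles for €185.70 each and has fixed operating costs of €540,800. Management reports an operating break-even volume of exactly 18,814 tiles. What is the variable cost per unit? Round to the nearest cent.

At break-even, FC = Q × (P − VC), so P − VC = €540,800 ÷ 18,814 = €28.7446.
Hence VC = price − CM = €185.70 − €28.7446 = €156.96.

€156.96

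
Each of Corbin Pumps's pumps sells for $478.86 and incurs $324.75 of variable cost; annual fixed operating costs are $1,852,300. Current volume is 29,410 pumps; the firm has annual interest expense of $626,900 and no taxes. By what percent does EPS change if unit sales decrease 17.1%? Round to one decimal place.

-37.7%

Total contribution margin = 29,410 × $154.11 = $4,532,375.10.
Operating income = contribution − fixed costs = $4,532,375.10 − $1,852,300 = $2,680,075.10.
After interest of $626,900.00, pre-tax earnings = $2,053,175.10.
DCL = total CM / (EBIT − I) = $4,532,375.10 / $2,053,175.10 = 2.2075.
EPS therefore changes by 2.2075 × (-17.1%) = -37.7%.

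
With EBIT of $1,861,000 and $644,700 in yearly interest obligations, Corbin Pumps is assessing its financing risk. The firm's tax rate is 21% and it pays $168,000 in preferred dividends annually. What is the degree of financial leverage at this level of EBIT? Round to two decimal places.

1.85

Interest = $644,700.00.
Pre-tax preferred-dividend burden = $168,000 ÷ (1 − 0.21) = $212,658.23.
DFL = EBIT ÷ [EBIT − I − D_p/(1−t)] = $1,861,000 ÷ [$1,861,000 − $644,700.00 − $212,658.23] = $1,861,000 ÷ $1,003,641.77 = 1.8542.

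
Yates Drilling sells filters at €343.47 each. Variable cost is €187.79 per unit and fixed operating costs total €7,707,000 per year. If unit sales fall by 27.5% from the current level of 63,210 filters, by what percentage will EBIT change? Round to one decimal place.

-126.8%

Total contribution margin = 63,210 × €155.68 = €9,840,532.80.
Operating income = contribution − fixed costs = €9,840,532.80 − €7,707,000 = €2,133,532.80.
Degree of operating leverage = €9,840,532.80 / €2,133,532.80 = 4.6123.
%ΔEBIT = DOL × %ΔSales = 4.6123 × -27.5% = -126.8%.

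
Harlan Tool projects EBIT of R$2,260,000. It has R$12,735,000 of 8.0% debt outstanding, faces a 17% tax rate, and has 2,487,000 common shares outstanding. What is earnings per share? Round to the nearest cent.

Pre-tax income = R$2,260,000 − R$1,018,800.00 = R$1,241,200.00.
Net income = R$1,241,200.00 × (1 − 0.17) = R$1,030,196.00.
EPS = R$1,030,196.00 ÷ 2,487,000 = R$0.41.

R$0.41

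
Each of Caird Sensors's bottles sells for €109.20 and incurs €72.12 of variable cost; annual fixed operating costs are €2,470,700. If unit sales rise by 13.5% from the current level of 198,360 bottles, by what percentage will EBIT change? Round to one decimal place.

At 198,360 units, contribution = 198,360 × €37.08 = €7,355,188.80.
Operating income = contribution − fixed costs = €7,355,188.80 − €2,470,700 = €4,884,488.80.
DOL = contribution ÷ EBIT = €7,355,188.80 ÷ €4,884,488.80 = 1.5058.
%ΔEBIT = DOL × %ΔSales = 1.5058 × +13.5% = +20.3%.

+20.3%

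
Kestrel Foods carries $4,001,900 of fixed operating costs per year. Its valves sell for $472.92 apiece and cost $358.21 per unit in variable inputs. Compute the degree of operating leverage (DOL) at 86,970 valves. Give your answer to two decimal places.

Contribution at this volume is 86,970 × $114.71 = $9,976,328.70.
EBIT = $9,976,328.70 − $4,001,900 = $5,974,428.70.
Degree of operating leverage = $9,976,328.70 / $5,974,428.70 = 1.6698.

1.67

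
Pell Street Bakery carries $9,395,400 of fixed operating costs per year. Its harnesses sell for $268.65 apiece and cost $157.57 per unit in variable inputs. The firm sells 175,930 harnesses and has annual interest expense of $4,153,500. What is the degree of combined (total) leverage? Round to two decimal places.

Total contribution margin = 175,930 × $111.08 = $19,542,304.40.
Operating income = contribution − fixed costs = $19,542,304.40 − $9,395,400 = $10,146,904.40. Interest = $4,153,500.00.
DOL = $19,542,304.40 ÷ $10,146,904.40 = 1.9259; DFL = $10,146,904.40 ÷ $5,993,404.40 = 1.6930.
Combined leverage = 1.9259 × 1.6930 = 3.2605.

3.26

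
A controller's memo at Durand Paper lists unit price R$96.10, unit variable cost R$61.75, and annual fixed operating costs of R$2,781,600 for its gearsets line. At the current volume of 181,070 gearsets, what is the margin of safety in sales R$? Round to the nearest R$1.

Each unit contributes R$96.10 − R$61.75 = R$34.35. Break-even units = R$2,781,600 ÷ R$34.35 = 80,978.17; break-even revenue = 80,978.17 × R$96.10 = R$7,782,001.75.
Current sales = 181,070 × R$96.10 = R$17,400,827.00.
Margin of safety = R$17,400,827.00 − R$7,782,001.75 = R$9,618,825.

R$9,618,825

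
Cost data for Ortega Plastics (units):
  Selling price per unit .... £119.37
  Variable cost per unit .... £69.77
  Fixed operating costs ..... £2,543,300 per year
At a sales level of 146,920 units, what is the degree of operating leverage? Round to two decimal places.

Contribution at this volume is 146,920 × £49.60 = £7,287,232.00.
Operating income = contribution − fixed costs = £7,287,232.00 − £2,543,300 = £4,743,932.00.
So DOL = total CM / EBIT = £7,287,232.00 / £4,743,932.00 = 1.5361.

1.54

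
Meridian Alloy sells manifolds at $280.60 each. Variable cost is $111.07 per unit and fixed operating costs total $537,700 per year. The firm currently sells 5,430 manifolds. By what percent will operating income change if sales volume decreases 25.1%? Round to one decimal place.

Contribution at this volume is 5,430 × $169.53 = $920,547.90.
Operating income = contribution − fixed costs = $920,547.90 − $537,700 = $382,847.90.
DOL = contribution ÷ EBIT = $920,547.90 ÷ $382,847.90 = 2.4045.
Operating income changes by 2.4045 × -25.1% = -60.4%.

-60.4%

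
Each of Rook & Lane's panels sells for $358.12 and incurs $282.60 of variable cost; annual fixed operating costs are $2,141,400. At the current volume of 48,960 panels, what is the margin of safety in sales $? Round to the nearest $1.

Each unit contributes $358.12 − $282.60 = $75.52. Break-even units = $2,141,400 ÷ $75.52 = 28,355.40; break-even revenue = 28,355.40 × $358.12 = $10,154,636.76.
Current sales = 48,960 × $358.12 = $17,533,555.20.
Margin of safety = $17,533,555.20 − $10,154,636.76 = $7,378,918.

$7,378,918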